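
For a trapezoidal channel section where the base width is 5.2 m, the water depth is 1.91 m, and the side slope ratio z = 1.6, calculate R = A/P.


For a trapezoidal section with side slope z:
A = (b + z*y)*y = (5.2 + 1.6*1.91)*1.91 = 15.769 m^2.
P = b + 2*y*sqrt(1 + z^2) = 5.2 + 2*1.91*sqrt(1 + 1.6^2) = 12.408 m.
R = A/P = 15.769 / 12.408 = 1.2709 m.

1.2709


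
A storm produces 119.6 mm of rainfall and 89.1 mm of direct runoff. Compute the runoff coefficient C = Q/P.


The runoff coefficient C = runoff depth / rainfall depth.
C = 89.1 / 119.6
  = 0.745.

0.745


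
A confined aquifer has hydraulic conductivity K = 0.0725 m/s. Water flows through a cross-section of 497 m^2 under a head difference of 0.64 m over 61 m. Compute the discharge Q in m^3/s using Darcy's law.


Darcy's law: Q = K * A * i, where i = dh/L.
Hydraulic gradient i = 0.64 / 61 = 0.010492.
Q = 0.0725 * 497 * 0.010492
  = 0.378 m^3/s.

0.378


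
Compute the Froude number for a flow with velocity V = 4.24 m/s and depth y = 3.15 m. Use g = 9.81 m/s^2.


The Froude number is defined as Fr = V / sqrt(g*y).
g*y = 9.81 * 3.15 = 30.9015.
sqrt(g*y) = sqrt(30.9015) = 5.5589.
Fr = 4.24 / 5.5589 = 0.7627.

0.7627


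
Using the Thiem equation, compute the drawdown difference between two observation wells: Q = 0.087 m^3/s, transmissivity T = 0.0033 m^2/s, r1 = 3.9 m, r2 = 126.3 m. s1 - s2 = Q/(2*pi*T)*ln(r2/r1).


Thiem equation: s1 - s2 = Q/(2*pi*T) * ln(r2/r1).
ln(r2/r1) = ln(126.3/3.9) = 3.4777.
Q/(2*pi*T) = 0.087 / (2*pi*0.0033) = 0.087 / 0.0207 = 4.1959.
s1 - s2 = 4.1959 * 3.4777 = 14.592 m.

14.592


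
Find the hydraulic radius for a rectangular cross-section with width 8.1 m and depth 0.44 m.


For a rectangular section:
Flow area A = b * y = 8.1 * 0.44 = 3.56 m^2.
Wetted perimeter P = b + 2y = 8.1 + 2*0.44 = 8.98 m.
Hydraulic radius R = A/P = 3.56 / 8.98 = 0.3969 m.

0.3969


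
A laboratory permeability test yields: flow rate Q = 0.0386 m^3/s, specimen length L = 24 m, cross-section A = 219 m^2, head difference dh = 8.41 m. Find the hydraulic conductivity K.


From K = Q*L / (A*dh):
Numerator: Q*L = 0.0386 * 24 = 0.9264.
Denominator: A*dh = 219 * 8.41 = 1841.79.
K = 0.9264 / 1841.79 = 0.000503 m/s.

0.000503


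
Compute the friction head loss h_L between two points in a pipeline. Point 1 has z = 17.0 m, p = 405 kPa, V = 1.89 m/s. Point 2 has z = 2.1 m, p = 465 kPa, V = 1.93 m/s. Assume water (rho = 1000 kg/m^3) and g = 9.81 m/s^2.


Total head at each section: H = z + p/(rho*g) + V^2/(2g).
H1 = 17.0 + 405*1000/(1000*9.81) + 1.89^2/(2*9.81)
   = 17.0 + 41.284 + 0.1821
   = 58.466 m.
H2 = 2.1 + 465*1000/(1000*9.81) + 1.93^2/(2*9.81)
   = 2.1 + 47.401 + 0.1899
   = 49.69 m.
h_L = H1 - H2 = 58.466 - 49.69 = 8.776 m.

8.776


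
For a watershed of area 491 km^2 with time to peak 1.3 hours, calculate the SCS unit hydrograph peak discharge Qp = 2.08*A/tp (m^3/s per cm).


SCS formula: Qp = 2.08 * A / tp.
Qp = 2.08 * 491 / 1.3
   = 1021.28 / 1.3
   = 785.6 m^3/s per cm.

785.6


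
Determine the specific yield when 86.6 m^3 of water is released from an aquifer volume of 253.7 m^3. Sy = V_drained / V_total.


Specific yield Sy = Volume drained / Total volume.
Sy = 86.6 / 253.7
   = 0.3413.

0.3413


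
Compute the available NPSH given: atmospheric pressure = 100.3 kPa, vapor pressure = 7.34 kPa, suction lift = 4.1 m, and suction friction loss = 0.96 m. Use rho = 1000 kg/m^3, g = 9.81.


NPSHa = p_atm/(rho*g) - z_s - hf_s - p_vap/(rho*g).
p_atm/(rho*g) = 100.3*1000 / (1000*9.81) = 10.224 m.
p_vap/(rho*g) = 7.34*1000 / (1000*9.81) = 0.748 m.
NPSHa = 10.224 - 4.1 - 0.96 - 0.748
      = 4.42 m.

4.42


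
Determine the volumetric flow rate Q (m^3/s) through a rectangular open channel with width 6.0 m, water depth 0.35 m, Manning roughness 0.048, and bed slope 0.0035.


For a rectangular channel, the cross-sectional area A = b * y = 6.0 * 0.35 = 2.1 m^2.
The wetted perimeter P = b + 2y = 6.0 + 2*0.35 = 6.7 m.
Hydraulic radius R = A/P = 2.1/6.7 = 0.3134 m.
Velocity V = (1/n)*R^(2/3)*S^(1/2) = (1/0.048)*0.3134^(2/3)*0.0035^(1/2) = 0.5687 m/s.
Discharge Q = A * V = 2.1 * 0.5687 = 1.194 m^3/s.

1.194


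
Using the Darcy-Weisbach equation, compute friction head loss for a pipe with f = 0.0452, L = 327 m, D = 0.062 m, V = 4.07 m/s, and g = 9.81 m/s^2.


Darcy-Weisbach equation: h_f = f * (L/D) * V^2/(2g).
f * L/D = 0.0452 * 327/0.062 = 238.3935.
V^2/(2g) = 4.07^2 / (2*9.81) = 16.5649 / 19.62 = 0.8443 m.
h_f = 238.3935 * 0.8443 = 201.272 m.

201.272


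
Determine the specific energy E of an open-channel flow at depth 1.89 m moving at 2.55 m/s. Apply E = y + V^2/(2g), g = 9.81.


Specific energy E = y + V^2/(2g).
Velocity head = V^2/(2g) = 2.55^2 / (2*9.81) = 6.5025 / 19.62 = 0.3314 m.
E = 1.89 + 0.3314 = 2.2214 m.

2.2214


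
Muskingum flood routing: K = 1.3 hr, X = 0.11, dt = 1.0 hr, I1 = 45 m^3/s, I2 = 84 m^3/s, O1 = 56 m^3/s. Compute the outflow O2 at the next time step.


Muskingum coefficients:
denom = 2*K*(1-X) + dt = 2*1.3*(1-0.11) + 1.0 = 3.314.
C0 = (dt - 2*K*X)/denom = (1.0 - 2*1.3*0.11)/3.314 = 0.2154.
C1 = (dt + 2*K*X)/denom = (1.0 + 2*1.3*0.11)/3.314 = 0.3881.
C2 = (2*K*(1-X) - dt)/denom = 0.3965.
O2 = C0*I2 + C1*I1 + C2*O1
   = 0.2154*84 + 0.3881*45 + 0.3965*56
   = 57.76 m^3/s.

57.76


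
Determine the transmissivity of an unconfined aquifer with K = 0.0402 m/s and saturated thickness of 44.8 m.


Transmissivity is defined as T = K * h.
T = 0.0402 * 44.8
  = 1.801 m^2/s.

1.801


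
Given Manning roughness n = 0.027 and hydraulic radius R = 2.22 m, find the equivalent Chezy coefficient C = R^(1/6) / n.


The Chezy coefficient relates to Manning's n through C = R^(1/6) / n.
R^(1/6) = 2.22^(1/6) = 1.142156.
C = 1.142156 / 0.027 = 42.3 m^(1/2)/s.

42.3


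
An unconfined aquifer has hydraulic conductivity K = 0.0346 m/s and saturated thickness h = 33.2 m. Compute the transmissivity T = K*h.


Transmissivity is defined as T = K * h.
T = 0.0346 * 33.2
  = 1.1487 m^2/s.

1.1487


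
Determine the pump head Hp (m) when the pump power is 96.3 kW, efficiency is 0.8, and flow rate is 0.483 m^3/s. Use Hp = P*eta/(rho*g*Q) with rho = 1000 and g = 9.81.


Pump head formula: Hp = P * eta / (rho * g * Q).
Numerator: P * eta = 96.3 * 1000 * 0.8 = 77040.0 W.
Denominator: rho * g * Q = 1000 * 9.81 * 0.483 = 4738.23.
Hp = 77040.0 / 4738.23 = 16.26 m.

16.26


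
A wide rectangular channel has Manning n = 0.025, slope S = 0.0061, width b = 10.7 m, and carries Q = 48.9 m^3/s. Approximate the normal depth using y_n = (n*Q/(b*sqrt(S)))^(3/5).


We use the wide-channel approximation y_n = (n*Q/(b*sqrt(S)))^(3/5).
sqrt(S) = sqrt(0.0061) = 0.078102.
Numerator: n*Q = 0.025 * 48.9 = 1.2225.
Denominator: b*sqrt(S) = 10.7 * 0.078102 = 0.835691.
arg = 1.4629.
y_n = 1.4629^(3/5) = 1.2564 m.

1.2564


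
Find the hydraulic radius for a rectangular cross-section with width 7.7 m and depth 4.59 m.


For a rectangular section:
Flow area A = b * y = 7.7 * 4.59 = 35.34 m^2.
Wetted perimeter P = b + 2y = 7.7 + 2*4.59 = 16.88 m.
Hydraulic radius R = A/P = 35.34 / 16.88 = 2.0938 m.

2.0938


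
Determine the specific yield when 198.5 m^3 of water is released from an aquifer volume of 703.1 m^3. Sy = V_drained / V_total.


Specific yield Sy = Volume drained / Total volume.
Sy = 198.5 / 703.1
   = 0.2823.

0.2823


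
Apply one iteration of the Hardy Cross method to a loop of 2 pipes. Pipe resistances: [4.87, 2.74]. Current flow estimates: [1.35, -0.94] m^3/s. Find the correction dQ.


Numerator terms (r*Q*|Q|): 4.87*1.35*|1.35| = 8.8756; 2.74*-0.94*|-0.94| = -2.4211.
Sum of numerator = 6.4545.
Denominator terms (r*|Q|): 4.87*|1.35| = 6.5745; 2.74*|-0.94| = 2.5756.
2 * sum of denominator = 2 * 9.1501 = 18.3002.
dQ = -6.4545 / 18.3002 = -0.3527 m^3/s.

-0.3527


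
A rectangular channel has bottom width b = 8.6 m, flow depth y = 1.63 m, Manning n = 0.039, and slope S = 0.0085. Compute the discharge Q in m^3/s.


For a rectangular channel, the cross-sectional area A = b * y = 8.6 * 1.63 = 14.02 m^2.
The wetted perimeter P = b + 2y = 8.6 + 2*1.63 = 11.86 m.
Hydraulic radius R = A/P = 14.02/11.86 = 1.182 m.
Velocity V = (1/n)*R^(2/3)*S^(1/2) = (1/0.039)*1.182^(2/3)*0.0085^(1/2) = 2.6427 m/s.
Discharge Q = A * V = 14.02 * 2.6427 = 37.045 m^3/s.

37.045


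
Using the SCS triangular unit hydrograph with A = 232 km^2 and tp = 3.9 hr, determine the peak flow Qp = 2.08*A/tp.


SCS formula: Qp = 2.08 * A / tp.
Qp = 2.08 * 232 / 3.9
   = 482.56 / 3.9
   = 123.73 m^3/s per cm.

123.73


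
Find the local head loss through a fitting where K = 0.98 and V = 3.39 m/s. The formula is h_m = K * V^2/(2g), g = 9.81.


Minor loss formula: h_m = K * V^2/(2g).
V^2 = 3.39^2 = 11.4921.
V^2/(2g) = 11.4921 / 19.62 = 0.5857 m.
h_m = 0.98 * 0.5857 = 0.574 m.

0.574


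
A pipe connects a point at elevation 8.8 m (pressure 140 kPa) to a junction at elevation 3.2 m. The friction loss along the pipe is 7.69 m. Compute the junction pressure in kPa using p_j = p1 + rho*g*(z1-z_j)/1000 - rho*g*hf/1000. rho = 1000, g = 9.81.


Junction pressure: p_j = p1 + rho*g*(z1 - z_j)/1000 - rho*g*hf/1000.
Elevation term = 1000*9.81*(8.8 - 3.2)/1000 = 54.936 kPa.
Friction term = 1000*9.81*7.69/1000 = 75.439 kPa.
p_j = 140 + 54.936 - 75.439 = 119.5 kPa.

119.5


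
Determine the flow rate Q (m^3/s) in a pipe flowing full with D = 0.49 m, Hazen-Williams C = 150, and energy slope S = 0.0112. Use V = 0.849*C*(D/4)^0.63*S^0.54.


For a full circular pipe, R = D/4 = 0.49/4 = 0.1225 m.
V = 0.849 * 150 * 0.1225^0.63 * 0.0112^0.54
  = 0.849 * 150 * 0.266395 * 0.088426
  = 2.9999 m/s.
Pipe area A = pi*D^2/4 = pi*0.49^2/4 = 0.1886 m^2.
Q = A * V = 0.1886 * 2.9999 = 0.5657 m^3/s.

0.5657


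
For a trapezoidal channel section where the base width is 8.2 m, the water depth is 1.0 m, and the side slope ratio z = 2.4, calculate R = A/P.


For a trapezoidal section with side slope z:
A = (b + z*y)*y = (8.2 + 2.4*1.0)*1.0 = 10.6 m^2.
P = b + 2*y*sqrt(1 + z^2) = 8.2 + 2*1.0*sqrt(1 + 2.4^2) = 13.4 m.
R = A/P = 10.6 / 13.4 = 0.791 m.

0.791


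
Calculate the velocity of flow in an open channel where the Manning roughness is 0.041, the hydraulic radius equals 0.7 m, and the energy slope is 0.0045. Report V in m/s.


Manning's equation gives V = (1/n) * R^(2/3) * S^(1/2).
First, compute R^(2/3) = 0.7^(2/3) = 0.7884.
Next, S^(1/2) = 0.0045^(1/2) = 0.067082.
Then 1/n = 1/0.041 = 24.39.
V = 24.39 * 0.7884 * 0.067082 = 1.2899 m/s.

1.2899


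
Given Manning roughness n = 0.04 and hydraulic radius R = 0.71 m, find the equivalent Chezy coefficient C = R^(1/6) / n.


The Chezy coefficient relates to Manning's n through C = R^(1/6) / n.
R^(1/6) = 0.71^(1/6) = 0.944517.
C = 0.944517 / 0.04 = 23.61 m^(1/2)/s.

23.61


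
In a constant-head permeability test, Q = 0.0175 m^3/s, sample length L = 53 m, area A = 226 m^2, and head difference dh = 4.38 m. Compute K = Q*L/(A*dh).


From K = Q*L / (A*dh):
Numerator: Q*L = 0.0175 * 53 = 0.9275.
Denominator: A*dh = 226 * 4.38 = 989.88.
K = 0.9275 / 989.88 = 0.000937 m/s.

0.000937


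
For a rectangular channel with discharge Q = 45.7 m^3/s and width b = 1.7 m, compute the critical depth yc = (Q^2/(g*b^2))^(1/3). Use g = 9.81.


Using yc = (Q^2 / (g * b^2))^(1/3):
Q^2 = 45.7^2 = 2088.49.
g * b^2 = 9.81 * 1.7^2 = 9.81 * 2.89 = 28.35.
Q^2 / (g*b^2) = 2088.49 / 28.35 = 73.6681.
yc = 73.6681^(1/3) = 4.192 m.

4.192


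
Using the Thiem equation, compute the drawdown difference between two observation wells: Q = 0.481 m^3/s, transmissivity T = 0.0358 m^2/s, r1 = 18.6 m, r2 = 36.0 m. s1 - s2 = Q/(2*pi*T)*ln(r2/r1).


Thiem equation: s1 - s2 = Q/(2*pi*T) * ln(r2/r1).
ln(r2/r1) = ln(36.0/18.6) = 0.6604.
Q/(2*pi*T) = 0.481 / (2*pi*0.0358) = 0.481 / 0.2249 = 2.1384.
s1 - s2 = 2.1384 * 0.6604 = 1.4121 m.

1.4121


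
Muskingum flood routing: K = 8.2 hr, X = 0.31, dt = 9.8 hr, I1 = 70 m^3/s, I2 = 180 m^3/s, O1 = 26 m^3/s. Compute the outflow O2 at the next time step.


Muskingum coefficients:
denom = 2*K*(1-X) + dt = 2*8.2*(1-0.31) + 9.8 = 21.116.
C0 = (dt - 2*K*X)/denom = (9.8 - 2*8.2*0.31)/21.116 = 0.2233.
C1 = (dt + 2*K*X)/denom = (9.8 + 2*8.2*0.31)/21.116 = 0.7049.
C2 = (2*K*(1-X) - dt)/denom = 0.0718.
O2 = C0*I2 + C1*I1 + C2*O1
   = 0.2233*180 + 0.7049*70 + 0.0718*26
   = 91.41 m^3/s.

91.41


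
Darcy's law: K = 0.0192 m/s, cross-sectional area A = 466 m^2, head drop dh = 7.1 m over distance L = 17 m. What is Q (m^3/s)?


Darcy's law: Q = K * A * i, where i = dh/L.
Hydraulic gradient i = 7.1 / 17 = 0.417647.
Q = 0.0192 * 466 * 0.417647
  = 3.7368 m^3/s.

3.7368


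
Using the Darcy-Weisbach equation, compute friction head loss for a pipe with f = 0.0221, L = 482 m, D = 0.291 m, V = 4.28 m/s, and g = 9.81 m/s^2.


Darcy-Weisbach equation: h_f = f * (L/D) * V^2/(2g).
f * L/D = 0.0221 * 482/0.291 = 36.6055.
V^2/(2g) = 4.28^2 / (2*9.81) = 18.3184 / 19.62 = 0.9337 m.
h_f = 36.6055 * 0.9337 = 34.177 m.

34.177


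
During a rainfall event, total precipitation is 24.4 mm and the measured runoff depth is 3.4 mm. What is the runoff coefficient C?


The runoff coefficient C = runoff depth / rainfall depth.
C = 3.4 / 24.4
  = 0.1393.

0.1393


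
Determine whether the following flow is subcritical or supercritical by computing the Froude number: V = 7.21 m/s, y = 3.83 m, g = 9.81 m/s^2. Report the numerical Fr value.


The Froude number is defined as Fr = V / sqrt(g*y).
g*y = 9.81 * 3.83 = 37.5723.
sqrt(g*y) = sqrt(37.5723) = 6.1296.
Fr = 7.21 / 6.1296 = 1.1763.
Since Fr > 1, the flow is supercritical.

1.1763


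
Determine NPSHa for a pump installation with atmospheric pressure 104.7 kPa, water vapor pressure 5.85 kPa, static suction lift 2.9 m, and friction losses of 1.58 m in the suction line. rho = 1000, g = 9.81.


NPSHa = p_atm/(rho*g) - z_s - hf_s - p_vap/(rho*g).
p_atm/(rho*g) = 104.7*1000 / (1000*9.81) = 10.673 m.
p_vap/(rho*g) = 5.85*1000 / (1000*9.81) = 0.596 m.
NPSHa = 10.673 - 2.9 - 1.58 - 0.596
      = 5.6 m.

5.6


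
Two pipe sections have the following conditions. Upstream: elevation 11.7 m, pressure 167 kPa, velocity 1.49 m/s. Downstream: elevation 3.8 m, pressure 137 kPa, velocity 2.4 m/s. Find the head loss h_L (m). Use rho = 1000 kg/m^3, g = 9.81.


Total head at each section: H = z + p/(rho*g) + V^2/(2g).
H1 = 11.7 + 167*1000/(1000*9.81) + 1.49^2/(2*9.81)
   = 11.7 + 17.023 + 0.1132
   = 28.837 m.
H2 = 3.8 + 137*1000/(1000*9.81) + 2.4^2/(2*9.81)
   = 3.8 + 13.965 + 0.2936
   = 18.059 m.
h_L = H1 - H2 = 28.837 - 18.059 = 10.778 m.

10.778


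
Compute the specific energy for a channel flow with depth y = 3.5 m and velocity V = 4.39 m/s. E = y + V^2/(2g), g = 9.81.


Specific energy E = y + V^2/(2g).
Velocity head = V^2/(2g) = 4.39^2 / (2*9.81) = 19.2721 / 19.62 = 0.9823 m.
E = 3.5 + 0.9823 = 4.4823 m.

4.4823


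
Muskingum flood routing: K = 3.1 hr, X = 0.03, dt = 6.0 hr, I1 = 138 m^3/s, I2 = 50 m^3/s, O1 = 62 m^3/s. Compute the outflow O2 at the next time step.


Muskingum coefficients:
denom = 2*K*(1-X) + dt = 2*3.1*(1-0.03) + 6.0 = 12.014.
C0 = (dt - 2*K*X)/denom = (6.0 - 2*3.1*0.03)/12.014 = 0.4839.
C1 = (dt + 2*K*X)/denom = (6.0 + 2*3.1*0.03)/12.014 = 0.5149.
C2 = (2*K*(1-X) - dt)/denom = 0.0012.
O2 = C0*I2 + C1*I1 + C2*O1
   = 0.4839*50 + 0.5149*138 + 0.0012*62
   = 95.33 m^3/s.

95.33


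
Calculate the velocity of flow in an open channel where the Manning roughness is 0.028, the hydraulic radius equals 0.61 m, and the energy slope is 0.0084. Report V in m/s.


Manning's equation gives V = (1/n) * R^(2/3) * S^(1/2).
First, compute R^(2/3) = 0.61^(2/3) = 0.7193.
Next, S^(1/2) = 0.0084^(1/2) = 0.091652.
Then 1/n = 1/0.028 = 35.71.
V = 35.71 * 0.7193 * 0.091652 = 2.3543 m/s.

2.3543


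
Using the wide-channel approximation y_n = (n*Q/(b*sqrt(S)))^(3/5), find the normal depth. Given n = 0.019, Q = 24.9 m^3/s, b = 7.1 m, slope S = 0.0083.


We use the wide-channel approximation y_n = (n*Q/(b*sqrt(S)))^(3/5).
sqrt(S) = sqrt(0.0083) = 0.091104.
Numerator: n*Q = 0.019 * 24.9 = 0.4731.
Denominator: b*sqrt(S) = 7.1 * 0.091104 = 0.646838.
arg = 0.7314.
y_n = 0.7314^(3/5) = 0.8289 m.

0.8289


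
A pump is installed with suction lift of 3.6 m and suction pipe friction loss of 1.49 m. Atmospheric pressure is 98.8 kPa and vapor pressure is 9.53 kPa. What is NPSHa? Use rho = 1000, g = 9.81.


NPSHa = p_atm/(rho*g) - z_s - hf_s - p_vap/(rho*g).
p_atm/(rho*g) = 98.8*1000 / (1000*9.81) = 10.071 m.
p_vap/(rho*g) = 9.53*1000 / (1000*9.81) = 0.971 m.
NPSHa = 10.071 - 3.6 - 1.49 - 0.971
      = 4.01 m.

4.01


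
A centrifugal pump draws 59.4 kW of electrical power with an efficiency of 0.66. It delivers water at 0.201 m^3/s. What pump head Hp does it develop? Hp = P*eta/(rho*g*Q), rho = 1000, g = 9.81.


Pump head formula: Hp = P * eta / (rho * g * Q).
Numerator: P * eta = 59.4 * 1000 * 0.66 = 39204.0 W.
Denominator: rho * g * Q = 1000 * 9.81 * 0.201 = 1971.81.
Hp = 39204.0 / 1971.81 = 19.88 m.

19.88


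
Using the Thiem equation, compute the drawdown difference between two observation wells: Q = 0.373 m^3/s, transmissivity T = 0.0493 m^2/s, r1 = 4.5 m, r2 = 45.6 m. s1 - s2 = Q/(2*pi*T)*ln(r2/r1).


Thiem equation: s1 - s2 = Q/(2*pi*T) * ln(r2/r1).
ln(r2/r1) = ln(45.6/4.5) = 2.3158.
Q/(2*pi*T) = 0.373 / (2*pi*0.0493) = 0.373 / 0.3098 = 1.2042.
s1 - s2 = 1.2042 * 2.3158 = 2.7886 m.

2.7886


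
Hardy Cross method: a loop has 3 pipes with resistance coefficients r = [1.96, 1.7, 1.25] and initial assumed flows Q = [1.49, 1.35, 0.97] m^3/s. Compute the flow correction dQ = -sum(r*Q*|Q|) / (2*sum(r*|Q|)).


Numerator terms (r*Q*|Q|): 1.96*1.49*|1.49| = 4.3514; 1.7*1.35*|1.35| = 3.0983; 1.25*0.97*|0.97| = 1.1761.
Sum of numerator = 8.6258.
Denominator terms (r*|Q|): 1.96*|1.49| = 2.9204; 1.7*|1.35| = 2.295; 1.25*|0.97| = 1.2125.
2 * sum of denominator = 2 * 6.4279 = 12.8558.
dQ = -8.6258 / 12.8558 = -0.671 m^3/s.

-0.671


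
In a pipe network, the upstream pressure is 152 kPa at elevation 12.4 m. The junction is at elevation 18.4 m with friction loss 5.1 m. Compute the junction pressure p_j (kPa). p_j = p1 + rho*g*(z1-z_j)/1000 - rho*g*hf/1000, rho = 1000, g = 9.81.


Junction pressure: p_j = p1 + rho*g*(z1 - z_j)/1000 - rho*g*hf/1000.
Elevation term = 1000*9.81*(12.4 - 18.4)/1000 = -58.86 kPa.
Friction term = 1000*9.81*5.1/1000 = 50.031 kPa.
p_j = 152 + -58.86 - 50.031 = 43.11 kPa.

43.11


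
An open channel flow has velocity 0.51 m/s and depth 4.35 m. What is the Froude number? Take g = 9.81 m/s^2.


The Froude number is defined as Fr = V / sqrt(g*y).
g*y = 9.81 * 4.35 = 42.6735.
sqrt(g*y) = sqrt(42.6735) = 6.5325.
Fr = 0.51 / 6.5325 = 0.0781.

0.0781


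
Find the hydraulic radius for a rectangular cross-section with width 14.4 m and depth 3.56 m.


For a rectangular section:
Flow area A = b * y = 14.4 * 3.56 = 51.26 m^2.
Wetted perimeter P = b + 2y = 14.4 + 2*3.56 = 21.52 m.
Hydraulic radius R = A/P = 51.26 / 21.52 = 2.3822 m.

2.3822


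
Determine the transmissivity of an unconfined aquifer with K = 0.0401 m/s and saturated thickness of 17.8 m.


Transmissivity is defined as T = K * h.
T = 0.0401 * 17.8
  = 0.7138 m^2/s.

0.7138


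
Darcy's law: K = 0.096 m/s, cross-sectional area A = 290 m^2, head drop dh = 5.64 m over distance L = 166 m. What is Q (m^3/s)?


Darcy's law: Q = K * A * i, where i = dh/L.
Hydraulic gradient i = 5.64 / 166 = 0.033976.
Q = 0.096 * 290 * 0.033976
  = 0.9459 m^3/s.

0.9459


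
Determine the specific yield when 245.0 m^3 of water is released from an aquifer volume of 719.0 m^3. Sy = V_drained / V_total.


Specific yield Sy = Volume drained / Total volume.
Sy = 245.0 / 719.0
   = 0.3408.

0.3408


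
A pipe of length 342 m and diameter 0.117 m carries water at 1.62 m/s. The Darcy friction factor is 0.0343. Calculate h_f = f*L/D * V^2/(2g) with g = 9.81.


Darcy-Weisbach equation: h_f = f * (L/D) * V^2/(2g).
f * L/D = 0.0343 * 342/0.117 = 100.2615.
V^2/(2g) = 1.62^2 / (2*9.81) = 2.6244 / 19.62 = 0.1338 m.
h_f = 100.2615 * 0.1338 = 13.411 m.

13.411


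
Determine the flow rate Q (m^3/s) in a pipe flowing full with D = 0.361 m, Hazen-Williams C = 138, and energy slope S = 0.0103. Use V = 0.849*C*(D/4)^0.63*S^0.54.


For a full circular pipe, R = D/4 = 0.361/4 = 0.0902 m.
V = 0.849 * 138 * 0.0902^0.63 * 0.0103^0.54
  = 0.849 * 138 * 0.219751 * 0.084515
  = 2.176 m/s.
Pipe area A = pi*D^2/4 = pi*0.361^2/4 = 0.1024 m^2.
Q = A * V = 0.1024 * 2.176 = 0.2227 m^3/s.

0.2227


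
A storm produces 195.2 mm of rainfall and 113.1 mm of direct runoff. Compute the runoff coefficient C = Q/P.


The runoff coefficient C = runoff depth / rainfall depth.
C = 113.1 / 195.2
  = 0.5794.

0.5794


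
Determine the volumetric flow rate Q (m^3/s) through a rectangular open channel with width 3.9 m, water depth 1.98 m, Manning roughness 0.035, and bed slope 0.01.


For a rectangular channel, the cross-sectional area A = b * y = 3.9 * 1.98 = 7.72 m^2.
The wetted perimeter P = b + 2y = 3.9 + 2*1.98 = 7.86 m.
Hydraulic radius R = A/P = 7.72/7.86 = 0.9824 m.
Velocity V = (1/n)*R^(2/3)*S^(1/2) = (1/0.035)*0.9824^(2/3)*0.01^(1/2) = 2.8236 m/s.
Discharge Q = A * V = 7.72 * 2.8236 = 21.804 m^3/s.

21.804


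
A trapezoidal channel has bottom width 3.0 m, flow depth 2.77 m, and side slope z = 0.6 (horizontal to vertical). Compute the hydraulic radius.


For a trapezoidal section with side slope z:
A = (b + z*y)*y = (3.0 + 0.6*2.77)*2.77 = 12.914 m^2.
P = b + 2*y*sqrt(1 + z^2) = 3.0 + 2*2.77*sqrt(1 + 0.6^2) = 9.461 m.
R = A/P = 12.914 / 9.461 = 1.365 m.

1.365


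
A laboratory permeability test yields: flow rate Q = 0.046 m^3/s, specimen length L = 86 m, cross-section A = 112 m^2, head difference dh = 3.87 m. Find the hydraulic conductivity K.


From K = Q*L / (A*dh):
Numerator: Q*L = 0.046 * 86 = 3.956.
Denominator: A*dh = 112 * 3.87 = 433.44.
K = 3.956 / 433.44 = 0.009127 m/s.

0.009127


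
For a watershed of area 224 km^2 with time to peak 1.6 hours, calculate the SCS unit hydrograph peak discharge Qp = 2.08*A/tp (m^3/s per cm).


SCS formula: Qp = 2.08 * A / tp.
Qp = 2.08 * 224 / 1.6
   = 465.92 / 1.6
   = 291.2 m^3/s per cm.

291.2


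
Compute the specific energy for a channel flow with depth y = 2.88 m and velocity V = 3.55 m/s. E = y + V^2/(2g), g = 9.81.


Specific energy E = y + V^2/(2g).
Velocity head = V^2/(2g) = 3.55^2 / (2*9.81) = 12.6025 / 19.62 = 0.6423 m.
E = 2.88 + 0.6423 = 3.5223 m.

3.5223


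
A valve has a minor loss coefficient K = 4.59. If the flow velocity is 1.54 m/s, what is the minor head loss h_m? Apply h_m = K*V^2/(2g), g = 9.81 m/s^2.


Minor loss formula: h_m = K * V^2/(2g).
V^2 = 1.54^2 = 2.3716.
V^2/(2g) = 2.3716 / 19.62 = 0.1209 m.
h_m = 4.59 * 0.1209 = 0.5548 m.

0.5548


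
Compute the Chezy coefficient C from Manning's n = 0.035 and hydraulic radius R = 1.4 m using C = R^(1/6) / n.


The Chezy coefficient relates to Manning's n through C = R^(1/6) / n.
R^(1/6) = 1.4^(1/6) = 1.057681.
C = 1.057681 / 0.035 = 30.22 m^(1/2)/s.

30.22


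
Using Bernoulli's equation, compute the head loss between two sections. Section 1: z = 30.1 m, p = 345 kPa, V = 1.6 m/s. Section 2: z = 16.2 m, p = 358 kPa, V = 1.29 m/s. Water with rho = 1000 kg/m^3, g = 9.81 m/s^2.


Total head at each section: H = z + p/(rho*g) + V^2/(2g).
H1 = 30.1 + 345*1000/(1000*9.81) + 1.6^2/(2*9.81)
   = 30.1 + 35.168 + 0.1305
   = 65.399 m.
H2 = 16.2 + 358*1000/(1000*9.81) + 1.29^2/(2*9.81)
   = 16.2 + 36.493 + 0.0848
   = 52.778 m.
h_L = H1 - H2 = 65.399 - 52.778 = 12.62 m.

12.62


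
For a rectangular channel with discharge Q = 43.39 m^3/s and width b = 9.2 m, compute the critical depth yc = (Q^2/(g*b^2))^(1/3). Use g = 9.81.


Using yc = (Q^2 / (g * b^2))^(1/3):
Q^2 = 43.39^2 = 1882.69.
g * b^2 = 9.81 * 9.2^2 = 9.81 * 84.64 = 830.32.
Q^2 / (g*b^2) = 1882.69 / 830.32 = 2.2674.
yc = 2.2674^(1/3) = 1.3137 m.

1.3137


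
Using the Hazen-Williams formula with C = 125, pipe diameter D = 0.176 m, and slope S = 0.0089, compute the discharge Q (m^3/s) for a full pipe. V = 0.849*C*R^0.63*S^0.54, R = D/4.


For a full circular pipe, R = D/4 = 0.176/4 = 0.044 m.
V = 0.849 * 125 * 0.044^0.63 * 0.0089^0.54
  = 0.849 * 125 * 0.139758 * 0.078104
  = 1.1584 m/s.
Pipe area A = pi*D^2/4 = pi*0.176^2/4 = 0.0243 m^2.
Q = A * V = 0.0243 * 1.1584 = 0.0282 m^3/s.

0.0282


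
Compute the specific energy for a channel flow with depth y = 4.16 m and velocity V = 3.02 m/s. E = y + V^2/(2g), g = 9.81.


Specific energy E = y + V^2/(2g).
Velocity head = V^2/(2g) = 3.02^2 / (2*9.81) = 9.1204 / 19.62 = 0.4649 m.
E = 4.16 + 0.4649 = 4.6249 m.

4.6249


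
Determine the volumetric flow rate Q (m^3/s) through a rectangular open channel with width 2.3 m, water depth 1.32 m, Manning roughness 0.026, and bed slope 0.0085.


For a rectangular channel, the cross-sectional area A = b * y = 2.3 * 1.32 = 3.04 m^2.
The wetted perimeter P = b + 2y = 2.3 + 2*1.32 = 4.94 m.
Hydraulic radius R = A/P = 3.04/4.94 = 0.6146 m.
Velocity V = (1/n)*R^(2/3)*S^(1/2) = (1/0.026)*0.6146^(2/3)*0.0085^(1/2) = 2.5632 m/s.
Discharge Q = A * V = 3.04 * 2.5632 = 7.782 m^3/s.

7.782


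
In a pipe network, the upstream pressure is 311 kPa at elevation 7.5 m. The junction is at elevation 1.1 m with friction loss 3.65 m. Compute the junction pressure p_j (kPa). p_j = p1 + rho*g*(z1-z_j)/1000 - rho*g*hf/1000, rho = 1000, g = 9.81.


Junction pressure: p_j = p1 + rho*g*(z1 - z_j)/1000 - rho*g*hf/1000.
Elevation term = 1000*9.81*(7.5 - 1.1)/1000 = 62.784 kPa.
Friction term = 1000*9.81*3.65/1000 = 35.806 kPa.
p_j = 311 + 62.784 - 35.806 = 337.98 kPa.

337.98


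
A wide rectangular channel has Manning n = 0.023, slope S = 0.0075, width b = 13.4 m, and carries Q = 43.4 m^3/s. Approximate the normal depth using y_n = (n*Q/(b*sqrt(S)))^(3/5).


We use the wide-channel approximation y_n = (n*Q/(b*sqrt(S)))^(3/5).
sqrt(S) = sqrt(0.0075) = 0.086603.
Numerator: n*Q = 0.023 * 43.4 = 0.9982.
Denominator: b*sqrt(S) = 13.4 * 0.086603 = 1.16048.
arg = 0.8602.
y_n = 0.8602^(3/5) = 0.9136 m.

0.9136


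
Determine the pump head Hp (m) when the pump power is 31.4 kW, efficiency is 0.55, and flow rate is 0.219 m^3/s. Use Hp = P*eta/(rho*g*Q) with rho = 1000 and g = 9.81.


Pump head formula: Hp = P * eta / (rho * g * Q).
Numerator: P * eta = 31.4 * 1000 * 0.55 = 17270.0 W.
Denominator: rho * g * Q = 1000 * 9.81 * 0.219 = 2148.39.
Hp = 17270.0 / 2148.39 = 8.04 m.

8.04


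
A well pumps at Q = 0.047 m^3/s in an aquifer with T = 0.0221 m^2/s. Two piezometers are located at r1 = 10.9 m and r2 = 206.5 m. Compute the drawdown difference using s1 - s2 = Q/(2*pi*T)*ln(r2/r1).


Thiem equation: s1 - s2 = Q/(2*pi*T) * ln(r2/r1).
ln(r2/r1) = ln(206.5/10.9) = 2.9415.
Q/(2*pi*T) = 0.047 / (2*pi*0.0221) = 0.047 / 0.1389 = 0.3385.
s1 - s2 = 0.3385 * 2.9415 = 0.9956 m.

0.9956


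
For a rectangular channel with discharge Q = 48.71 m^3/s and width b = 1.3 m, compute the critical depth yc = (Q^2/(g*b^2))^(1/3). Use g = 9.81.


Using yc = (Q^2 / (g * b^2))^(1/3):
Q^2 = 48.71^2 = 2372.66.
g * b^2 = 9.81 * 1.3^2 = 9.81 * 1.69 = 16.58.
Q^2 / (g*b^2) = 2372.66 / 16.58 = 143.1037.
yc = 143.1037^(1/3) = 5.2307 m.

5.2307


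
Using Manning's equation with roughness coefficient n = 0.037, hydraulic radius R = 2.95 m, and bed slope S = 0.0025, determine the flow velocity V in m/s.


Manning's equation gives V = (1/n) * R^(2/3) * S^(1/2).
First, compute R^(2/3) = 2.95^(2/3) = 2.0569.
Next, S^(1/2) = 0.0025^(1/2) = 0.05.
Then 1/n = 1/0.037 = 27.03.
V = 27.03 * 2.0569 * 0.05 = 2.7796 m/s.

2.7796


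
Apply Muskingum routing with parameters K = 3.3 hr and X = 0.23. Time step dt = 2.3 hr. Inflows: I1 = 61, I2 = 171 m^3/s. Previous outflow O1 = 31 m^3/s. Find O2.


Muskingum coefficients:
denom = 2*K*(1-X) + dt = 2*3.3*(1-0.23) + 2.3 = 7.382.
C0 = (dt - 2*K*X)/denom = (2.3 - 2*3.3*0.23)/7.382 = 0.1059.
C1 = (dt + 2*K*X)/denom = (2.3 + 2*3.3*0.23)/7.382 = 0.5172.
C2 = (2*K*(1-X) - dt)/denom = 0.3769.
O2 = C0*I2 + C1*I1 + C2*O1
   = 0.1059*171 + 0.5172*61 + 0.3769*31
   = 61.35 m^3/s.

61.35


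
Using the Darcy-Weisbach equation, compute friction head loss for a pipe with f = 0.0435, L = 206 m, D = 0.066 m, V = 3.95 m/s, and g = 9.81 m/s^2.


Darcy-Weisbach equation: h_f = f * (L/D) * V^2/(2g).
f * L/D = 0.0435 * 206/0.066 = 135.7727.
V^2/(2g) = 3.95^2 / (2*9.81) = 15.6025 / 19.62 = 0.7952 m.
h_f = 135.7727 * 0.7952 = 107.971 m.

107.971


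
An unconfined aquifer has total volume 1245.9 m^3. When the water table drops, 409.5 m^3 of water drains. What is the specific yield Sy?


Specific yield Sy = Volume drained / Total volume.
Sy = 409.5 / 1245.9
   = 0.3287.

0.3287


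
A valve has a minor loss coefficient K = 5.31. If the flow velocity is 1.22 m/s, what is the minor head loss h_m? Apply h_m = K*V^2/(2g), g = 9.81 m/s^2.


Minor loss formula: h_m = K * V^2/(2g).
V^2 = 1.22^2 = 1.4884.
V^2/(2g) = 1.4884 / 19.62 = 0.0759 m.
h_m = 5.31 * 0.0759 = 0.4028 m.

0.4028


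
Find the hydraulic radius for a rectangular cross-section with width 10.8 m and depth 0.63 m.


For a rectangular section:
Flow area A = b * y = 10.8 * 0.63 = 6.8 m^2.
Wetted perimeter P = b + 2y = 10.8 + 2*0.63 = 12.06 m.
Hydraulic radius R = A/P = 6.8 / 12.06 = 0.5642 m.

0.5642


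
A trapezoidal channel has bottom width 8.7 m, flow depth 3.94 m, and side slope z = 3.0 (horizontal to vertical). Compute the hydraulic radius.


For a trapezoidal section with side slope z:
A = (b + z*y)*y = (8.7 + 3.0*3.94)*3.94 = 80.849 m^2.
P = b + 2*y*sqrt(1 + z^2) = 8.7 + 2*3.94*sqrt(1 + 3.0^2) = 33.619 m.
R = A/P = 80.849 / 33.619 = 2.4049 m.

2.4049


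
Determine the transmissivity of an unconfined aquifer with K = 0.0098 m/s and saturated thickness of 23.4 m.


Transmissivity is defined as T = K * h.
T = 0.0098 * 23.4
  = 0.2293 m^2/s.

0.2293


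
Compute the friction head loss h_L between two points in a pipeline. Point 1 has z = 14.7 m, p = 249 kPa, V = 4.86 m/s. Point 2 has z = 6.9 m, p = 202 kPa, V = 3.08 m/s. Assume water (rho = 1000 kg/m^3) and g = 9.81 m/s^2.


Total head at each section: H = z + p/(rho*g) + V^2/(2g).
H1 = 14.7 + 249*1000/(1000*9.81) + 4.86^2/(2*9.81)
   = 14.7 + 25.382 + 1.2039
   = 41.286 m.
H2 = 6.9 + 202*1000/(1000*9.81) + 3.08^2/(2*9.81)
   = 6.9 + 20.591 + 0.4835
   = 27.975 m.
h_L = H1 - H2 = 41.286 - 27.975 = 13.311 m.

13.311


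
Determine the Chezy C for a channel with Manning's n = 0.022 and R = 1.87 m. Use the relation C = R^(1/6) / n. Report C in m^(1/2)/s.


The Chezy coefficient relates to Manning's n through C = R^(1/6) / n.
R^(1/6) = 1.87^(1/6) = 1.109959.
C = 1.109959 / 0.022 = 50.45 m^(1/2)/s.

50.45


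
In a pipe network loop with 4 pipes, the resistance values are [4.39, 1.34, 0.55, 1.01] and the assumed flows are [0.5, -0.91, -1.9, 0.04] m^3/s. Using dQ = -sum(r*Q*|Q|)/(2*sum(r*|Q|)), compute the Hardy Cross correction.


Numerator terms (r*Q*|Q|): 4.39*0.5*|0.5| = 1.0975; 1.34*-0.91*|-0.91| = -1.1097; 0.55*-1.9*|-1.9| = -1.9855; 1.01*0.04*|0.04| = 0.0016.
Sum of numerator = -1.996.
Denominator terms (r*|Q|): 4.39*|0.5| = 2.195; 1.34*|-0.91| = 1.2194; 0.55*|-1.9| = 1.045; 1.01*|0.04| = 0.0404.
2 * sum of denominator = 2 * 4.4998 = 8.9996.
dQ = --1.996 / 8.9996 = 0.2218 m^3/s.

0.2218


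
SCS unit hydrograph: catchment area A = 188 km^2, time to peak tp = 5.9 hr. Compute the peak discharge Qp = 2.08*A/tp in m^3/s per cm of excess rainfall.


SCS formula: Qp = 2.08 * A / tp.
Qp = 2.08 * 188 / 5.9
   = 391.04 / 5.9
   = 66.28 m^3/s per cm.

66.28


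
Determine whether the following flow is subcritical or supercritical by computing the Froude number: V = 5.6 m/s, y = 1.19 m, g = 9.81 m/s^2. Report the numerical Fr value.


The Froude number is defined as Fr = V / sqrt(g*y).
g*y = 9.81 * 1.19 = 11.6739.
sqrt(g*y) = sqrt(11.6739) = 3.4167.
Fr = 5.6 / 3.4167 = 1.639.
Since Fr > 1, the flow is supercritical.

1.639


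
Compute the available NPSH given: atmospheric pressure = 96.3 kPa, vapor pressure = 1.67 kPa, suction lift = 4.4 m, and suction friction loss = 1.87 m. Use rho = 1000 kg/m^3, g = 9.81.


NPSHa = p_atm/(rho*g) - z_s - hf_s - p_vap/(rho*g).
p_atm/(rho*g) = 96.3*1000 / (1000*9.81) = 9.817 m.
p_vap/(rho*g) = 1.67*1000 / (1000*9.81) = 0.17 m.
NPSHa = 9.817 - 4.4 - 1.87 - 0.17
      = 3.38 m.

3.38


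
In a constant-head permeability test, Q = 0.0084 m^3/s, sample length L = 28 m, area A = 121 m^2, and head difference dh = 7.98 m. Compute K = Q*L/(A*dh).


From K = Q*L / (A*dh):
Numerator: Q*L = 0.0084 * 28 = 0.2352.
Denominator: A*dh = 121 * 7.98 = 965.58.
K = 0.2352 / 965.58 = 0.000244 m/s.

0.000244


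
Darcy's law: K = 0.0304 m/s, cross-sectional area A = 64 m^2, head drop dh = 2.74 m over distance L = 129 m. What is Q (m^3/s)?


Darcy's law: Q = K * A * i, where i = dh/L.
Hydraulic gradient i = 2.74 / 129 = 0.02124.
Q = 0.0304 * 64 * 0.02124
  = 0.0413 m^3/s.

0.0413


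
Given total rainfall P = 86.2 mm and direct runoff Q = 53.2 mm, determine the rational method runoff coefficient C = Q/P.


The runoff coefficient C = runoff depth / rainfall depth.
C = 53.2 / 86.2
  = 0.6172.

0.6172


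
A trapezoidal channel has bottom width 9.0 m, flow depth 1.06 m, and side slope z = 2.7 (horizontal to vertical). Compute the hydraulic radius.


For a trapezoidal section with side slope z:
A = (b + z*y)*y = (9.0 + 2.7*1.06)*1.06 = 12.574 m^2.
P = b + 2*y*sqrt(1 + z^2) = 9.0 + 2*1.06*sqrt(1 + 2.7^2) = 15.104 m.
R = A/P = 12.574 / 15.104 = 0.8325 m.

0.8325


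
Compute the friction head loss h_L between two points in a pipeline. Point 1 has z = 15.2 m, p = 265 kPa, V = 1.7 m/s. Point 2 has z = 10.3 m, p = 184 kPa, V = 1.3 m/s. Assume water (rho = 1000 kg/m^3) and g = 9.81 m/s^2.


Total head at each section: H = z + p/(rho*g) + V^2/(2g).
H1 = 15.2 + 265*1000/(1000*9.81) + 1.7^2/(2*9.81)
   = 15.2 + 27.013 + 0.1473
   = 42.361 m.
H2 = 10.3 + 184*1000/(1000*9.81) + 1.3^2/(2*9.81)
   = 10.3 + 18.756 + 0.0861
   = 29.143 m.
h_L = H1 - H2 = 42.361 - 29.143 = 13.218 m.

13.218


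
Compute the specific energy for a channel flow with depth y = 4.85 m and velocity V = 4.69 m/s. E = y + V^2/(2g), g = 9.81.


Specific energy E = y + V^2/(2g).
Velocity head = V^2/(2g) = 4.69^2 / (2*9.81) = 21.9961 / 19.62 = 1.1211 m.
E = 4.85 + 1.1211 = 5.9711 m.

5.9711


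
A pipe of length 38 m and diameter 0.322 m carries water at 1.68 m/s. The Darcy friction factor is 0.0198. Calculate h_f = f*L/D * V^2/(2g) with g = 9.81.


Darcy-Weisbach equation: h_f = f * (L/D) * V^2/(2g).
f * L/D = 0.0198 * 38/0.322 = 2.3366.
V^2/(2g) = 1.68^2 / (2*9.81) = 2.8224 / 19.62 = 0.1439 m.
h_f = 2.3366 * 0.1439 = 0.336 m.

0.336


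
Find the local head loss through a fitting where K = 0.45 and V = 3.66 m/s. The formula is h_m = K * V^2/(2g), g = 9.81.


Minor loss formula: h_m = K * V^2/(2g).
V^2 = 3.66^2 = 13.3956.
V^2/(2g) = 13.3956 / 19.62 = 0.6828 m.
h_m = 0.45 * 0.6828 = 0.3072 m.

0.3072


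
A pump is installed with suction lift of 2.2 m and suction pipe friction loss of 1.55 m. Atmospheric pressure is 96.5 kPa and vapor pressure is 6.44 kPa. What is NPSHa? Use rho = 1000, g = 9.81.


NPSHa = p_atm/(rho*g) - z_s - hf_s - p_vap/(rho*g).
p_atm/(rho*g) = 96.5*1000 / (1000*9.81) = 9.837 m.
p_vap/(rho*g) = 6.44*1000 / (1000*9.81) = 0.656 m.
NPSHa = 9.837 - 2.2 - 1.55 - 0.656
      = 5.43 m.

5.43


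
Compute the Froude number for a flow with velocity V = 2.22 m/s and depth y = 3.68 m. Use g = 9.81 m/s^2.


The Froude number is defined as Fr = V / sqrt(g*y).
g*y = 9.81 * 3.68 = 36.1008.
sqrt(g*y) = sqrt(36.1008) = 6.0084.
Fr = 2.22 / 6.0084 = 0.3695.

0.3695


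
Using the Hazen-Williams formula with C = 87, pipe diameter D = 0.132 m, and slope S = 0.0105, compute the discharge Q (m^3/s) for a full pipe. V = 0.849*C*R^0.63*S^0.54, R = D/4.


For a full circular pipe, R = D/4 = 0.132/4 = 0.033 m.
V = 0.849 * 87 * 0.033^0.63 * 0.0105^0.54
  = 0.849 * 87 * 0.116591 * 0.085397
  = 0.7354 m/s.
Pipe area A = pi*D^2/4 = pi*0.132^2/4 = 0.0137 m^2.
Q = A * V = 0.0137 * 0.7354 = 0.0101 m^3/s.

0.0101


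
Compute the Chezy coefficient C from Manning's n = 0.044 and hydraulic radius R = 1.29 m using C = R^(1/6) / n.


The Chezy coefficient relates to Manning's n through C = R^(1/6) / n.
R^(1/6) = 1.29^(1/6) = 1.043354.
C = 1.043354 / 0.044 = 23.71 m^(1/2)/s.

23.71


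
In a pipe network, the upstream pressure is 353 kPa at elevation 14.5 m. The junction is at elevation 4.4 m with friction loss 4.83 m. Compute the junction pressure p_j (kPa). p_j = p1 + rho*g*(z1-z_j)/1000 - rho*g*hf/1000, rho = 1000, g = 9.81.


Junction pressure: p_j = p1 + rho*g*(z1 - z_j)/1000 - rho*g*hf/1000.
Elevation term = 1000*9.81*(14.5 - 4.4)/1000 = 99.081 kPa.
Friction term = 1000*9.81*4.83/1000 = 47.382 kPa.
p_j = 353 + 99.081 - 47.382 = 404.7 kPa.

404.7


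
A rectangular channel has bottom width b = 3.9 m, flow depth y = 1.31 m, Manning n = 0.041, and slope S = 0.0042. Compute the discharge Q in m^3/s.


For a rectangular channel, the cross-sectional area A = b * y = 3.9 * 1.31 = 5.11 m^2.
The wetted perimeter P = b + 2y = 3.9 + 2*1.31 = 6.52 m.
Hydraulic radius R = A/P = 5.11/6.52 = 0.7836 m.
Velocity V = (1/n)*R^(2/3)*S^(1/2) = (1/0.041)*0.7836^(2/3)*0.0042^(1/2) = 1.3435 m/s.
Discharge Q = A * V = 5.11 * 1.3435 = 6.864 m^3/s.

6.864


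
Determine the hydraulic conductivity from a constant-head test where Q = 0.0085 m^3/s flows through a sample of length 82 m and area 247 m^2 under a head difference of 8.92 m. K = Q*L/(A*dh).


From K = Q*L / (A*dh):
Numerator: Q*L = 0.0085 * 82 = 0.697.
Denominator: A*dh = 247 * 8.92 = 2203.24.
K = 0.697 / 2203.24 = 0.000316 m/s.

0.000316


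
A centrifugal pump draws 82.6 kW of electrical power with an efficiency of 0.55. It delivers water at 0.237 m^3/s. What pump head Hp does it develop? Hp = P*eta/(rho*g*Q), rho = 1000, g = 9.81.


Pump head formula: Hp = P * eta / (rho * g * Q).
Numerator: P * eta = 82.6 * 1000 * 0.55 = 45430.0 W.
Denominator: rho * g * Q = 1000 * 9.81 * 0.237 = 2324.97.
Hp = 45430.0 / 2324.97 = 19.54 m.

19.54


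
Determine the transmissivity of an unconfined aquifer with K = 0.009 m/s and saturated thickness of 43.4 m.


Transmissivity is defined as T = K * h.
T = 0.009 * 43.4
  = 0.3906 m^2/s.

0.3906


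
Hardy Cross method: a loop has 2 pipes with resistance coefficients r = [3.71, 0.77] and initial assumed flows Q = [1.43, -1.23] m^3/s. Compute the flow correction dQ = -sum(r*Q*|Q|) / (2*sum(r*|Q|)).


Numerator terms (r*Q*|Q|): 3.71*1.43*|1.43| = 7.5866; 0.77*-1.23*|-1.23| = -1.1649.
Sum of numerator = 6.4216.
Denominator terms (r*|Q|): 3.71*|1.43| = 5.3053; 0.77*|-1.23| = 0.9471.
2 * sum of denominator = 2 * 6.2524 = 12.5048.
dQ = -6.4216 / 12.5048 = -0.5135 m^3/s.

-0.5135


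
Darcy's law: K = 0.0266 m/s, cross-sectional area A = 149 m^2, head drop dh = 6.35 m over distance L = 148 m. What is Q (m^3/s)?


Darcy's law: Q = K * A * i, where i = dh/L.
Hydraulic gradient i = 6.35 / 148 = 0.042905.
Q = 0.0266 * 149 * 0.042905
  = 0.1701 m^3/s.

0.1701


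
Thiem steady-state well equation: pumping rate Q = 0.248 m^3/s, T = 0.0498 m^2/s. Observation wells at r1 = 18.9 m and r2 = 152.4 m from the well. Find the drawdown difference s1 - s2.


Thiem equation: s1 - s2 = Q/(2*pi*T) * ln(r2/r1).
ln(r2/r1) = ln(152.4/18.9) = 2.0873.
Q/(2*pi*T) = 0.248 / (2*pi*0.0498) = 0.248 / 0.3129 = 0.7926.
s1 - s2 = 0.7926 * 2.0873 = 1.6544 m.

1.6544


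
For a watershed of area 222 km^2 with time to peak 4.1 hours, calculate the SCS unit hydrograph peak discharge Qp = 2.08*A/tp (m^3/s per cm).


SCS formula: Qp = 2.08 * A / tp.
Qp = 2.08 * 222 / 4.1
   = 461.76 / 4.1
   = 112.62 m^3/s per cm.

112.62


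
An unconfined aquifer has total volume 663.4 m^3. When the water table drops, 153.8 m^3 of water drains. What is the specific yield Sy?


Specific yield Sy = Volume drained / Total volume.
Sy = 153.8 / 663.4
   = 0.2318.

0.2318
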